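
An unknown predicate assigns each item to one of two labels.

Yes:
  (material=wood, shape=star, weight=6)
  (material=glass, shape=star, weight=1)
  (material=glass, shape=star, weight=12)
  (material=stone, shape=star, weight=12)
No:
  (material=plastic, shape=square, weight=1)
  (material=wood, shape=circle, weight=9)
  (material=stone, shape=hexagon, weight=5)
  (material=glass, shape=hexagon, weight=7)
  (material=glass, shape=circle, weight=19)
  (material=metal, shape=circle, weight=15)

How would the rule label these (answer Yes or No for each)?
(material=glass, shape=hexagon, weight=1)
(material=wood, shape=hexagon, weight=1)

The rule appears to be: shape is star.
(material=glass, shape=hexagon, weight=1): No (shape is hexagon).
(material=wood, shape=hexagon, weight=1): No (shape is hexagon).

No, No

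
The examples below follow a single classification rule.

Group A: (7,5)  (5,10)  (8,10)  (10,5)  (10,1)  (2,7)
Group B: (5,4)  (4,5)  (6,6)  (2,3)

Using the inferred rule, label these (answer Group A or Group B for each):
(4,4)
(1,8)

Group B, Group A

Every 'Group A' example satisfies: max ≥ 7. None of the 'Group B' examples do.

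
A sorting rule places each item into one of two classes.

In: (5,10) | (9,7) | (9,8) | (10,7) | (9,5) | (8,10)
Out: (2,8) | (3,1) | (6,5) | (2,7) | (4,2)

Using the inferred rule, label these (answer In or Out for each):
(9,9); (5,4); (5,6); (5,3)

In, Out, Out, Out

Every 'In' example satisfies: sum ≥ 14. None of the 'Out' examples do.
(9,9): 9+9 = 18 — meets the rule, so In.
(5,4): 5+4 = 9 — does not pass, so Out.
(5,6): 5+6 = 11 — does not pass, so Out.
(5,3): 5+3 = 8 — does not pass, so Out.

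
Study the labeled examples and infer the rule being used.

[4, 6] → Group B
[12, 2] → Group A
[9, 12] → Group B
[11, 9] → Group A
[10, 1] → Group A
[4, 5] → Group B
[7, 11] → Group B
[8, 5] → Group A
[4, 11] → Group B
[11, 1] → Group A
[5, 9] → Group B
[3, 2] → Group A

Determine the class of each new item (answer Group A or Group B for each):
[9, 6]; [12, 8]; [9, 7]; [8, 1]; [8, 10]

The common property of the 'Group A' items is: first > second. No 'Group B' item has it.
[9, 6] — 9 > 6, hence Group A. [12, 8] — 12 > 8, hence Group A. [9, 7] — 9 > 7, hence Group A. [8, 1] — 8 > 1, hence Group A. [8, 10] — 8 < 10, hence Group B.

Group A, Group A, Group A, Group A, Group B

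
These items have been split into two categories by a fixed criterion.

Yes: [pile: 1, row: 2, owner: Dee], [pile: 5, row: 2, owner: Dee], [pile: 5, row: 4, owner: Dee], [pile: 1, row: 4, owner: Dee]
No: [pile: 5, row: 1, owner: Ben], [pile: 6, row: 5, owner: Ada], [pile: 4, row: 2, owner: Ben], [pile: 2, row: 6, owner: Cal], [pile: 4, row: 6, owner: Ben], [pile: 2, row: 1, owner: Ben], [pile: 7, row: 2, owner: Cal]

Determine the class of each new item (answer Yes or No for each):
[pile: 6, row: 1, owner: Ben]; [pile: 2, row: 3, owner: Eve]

The distinguishing property — owner is Dee — holds for all the 'Yes' cases and none of the 'No' cases.
No: [pile: 6, row: 1, owner: Ben], since owner is Ben. No: [pile: 2, row: 3, owner: Eve], since owner is Eve.

No, No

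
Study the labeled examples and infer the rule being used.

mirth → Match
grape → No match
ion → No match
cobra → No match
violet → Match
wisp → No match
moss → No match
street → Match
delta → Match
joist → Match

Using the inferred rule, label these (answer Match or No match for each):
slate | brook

Looking at the examples, the only property every 'Match' case has and every 'No match' case lacks is: contains 't'.
slate: has 't', fits → Match.
brook: no 't', does not pass → No match.

Match, No match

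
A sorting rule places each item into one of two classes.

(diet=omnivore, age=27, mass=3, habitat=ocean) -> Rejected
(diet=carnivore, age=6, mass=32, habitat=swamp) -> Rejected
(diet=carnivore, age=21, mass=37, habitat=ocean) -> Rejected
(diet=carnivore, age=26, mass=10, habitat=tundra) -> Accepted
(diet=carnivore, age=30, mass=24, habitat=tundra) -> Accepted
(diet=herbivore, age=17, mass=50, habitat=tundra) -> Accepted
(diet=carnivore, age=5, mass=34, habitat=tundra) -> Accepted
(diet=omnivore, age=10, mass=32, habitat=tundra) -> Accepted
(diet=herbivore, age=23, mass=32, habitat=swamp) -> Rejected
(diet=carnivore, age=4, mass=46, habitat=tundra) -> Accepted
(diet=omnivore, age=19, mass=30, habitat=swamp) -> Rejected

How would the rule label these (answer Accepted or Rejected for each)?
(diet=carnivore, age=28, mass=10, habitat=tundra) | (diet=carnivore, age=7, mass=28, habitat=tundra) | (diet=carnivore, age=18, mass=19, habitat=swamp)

Accepted, Accepted, Rejected

Comparing the two groups points to one rule — habitat is tundra.
(diet=carnivore, age=28, mass=10, habitat=tundra) — habitat is tundra, hence Accepted.
(diet=carnivore, age=7, mass=28, habitat=tundra) — habitat is tundra, hence Accepted.
(diet=carnivore, age=18, mass=19, habitat=swamp) — habitat is swamp, hence Rejected.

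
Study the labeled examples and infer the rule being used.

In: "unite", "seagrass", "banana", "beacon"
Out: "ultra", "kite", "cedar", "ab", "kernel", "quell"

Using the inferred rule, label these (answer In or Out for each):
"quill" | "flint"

Out, Out

One predicate separates the groups cleanly: has ≥ 3 vowels.
"quill" — 2 vowels, hence Out. "flint" — 1 vowel, hence Out.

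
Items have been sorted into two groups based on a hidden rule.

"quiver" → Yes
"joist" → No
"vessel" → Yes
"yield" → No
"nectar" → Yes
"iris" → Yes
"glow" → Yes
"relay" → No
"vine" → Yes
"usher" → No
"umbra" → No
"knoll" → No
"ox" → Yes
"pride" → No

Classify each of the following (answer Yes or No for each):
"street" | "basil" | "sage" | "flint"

Rule: even length. This holds for each 'Yes' example and fails for each 'No' one.
Yes: "street", since length 6.
No: "basil", since length 5.
Yes: "sage", since length 4.
No: "flint", since length 5.

Yes, No, Yes, No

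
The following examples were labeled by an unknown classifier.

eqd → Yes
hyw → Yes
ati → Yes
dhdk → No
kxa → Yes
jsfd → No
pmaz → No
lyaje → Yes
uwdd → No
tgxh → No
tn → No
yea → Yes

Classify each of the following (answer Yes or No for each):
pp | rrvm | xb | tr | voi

A rule that fits every label: odd length — true of each 'Yes' example, false of each 'No' one.
pp: length 2, fails this test → No.
rrvm: length 4, fails this test → No.
xb: length 2, fails this test → No.
tr: length 2, fails this test → No.
voi: length 3, passes → Yes.

No, No, No, No, Yes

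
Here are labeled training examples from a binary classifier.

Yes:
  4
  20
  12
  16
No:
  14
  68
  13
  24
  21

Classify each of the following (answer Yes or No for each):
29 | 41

No, No

The simplest hypothesis consistent with all the labels is: multiple of 4 AND at most 20.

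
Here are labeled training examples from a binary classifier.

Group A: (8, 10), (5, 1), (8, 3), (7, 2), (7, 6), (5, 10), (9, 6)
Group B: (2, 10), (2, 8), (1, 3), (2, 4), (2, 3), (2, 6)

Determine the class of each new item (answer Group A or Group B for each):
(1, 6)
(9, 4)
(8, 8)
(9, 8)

Group B, Group A, Group A, Group A

One predicate separates the groups cleanly: first ≥ 3.
(1, 6): first 1, fails this test → Group B.
(9, 4): first 9, checks out → Group A.
(8, 8): first 8, checks out → Group A.
(9, 8): first 9, checks out → Group A.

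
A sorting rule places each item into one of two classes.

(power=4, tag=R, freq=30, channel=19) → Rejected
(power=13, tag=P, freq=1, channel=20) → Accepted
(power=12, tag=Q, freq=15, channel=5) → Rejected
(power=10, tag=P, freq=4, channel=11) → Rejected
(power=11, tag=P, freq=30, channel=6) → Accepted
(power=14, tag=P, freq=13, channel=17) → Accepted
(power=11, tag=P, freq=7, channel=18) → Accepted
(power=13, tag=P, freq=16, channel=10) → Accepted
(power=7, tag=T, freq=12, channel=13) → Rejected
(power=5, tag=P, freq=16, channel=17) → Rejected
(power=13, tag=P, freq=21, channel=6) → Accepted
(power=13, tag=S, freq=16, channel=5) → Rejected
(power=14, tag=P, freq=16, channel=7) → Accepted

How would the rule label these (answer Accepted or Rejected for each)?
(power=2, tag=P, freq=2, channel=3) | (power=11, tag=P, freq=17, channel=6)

Rule: tag is P AND power ≥ 11. This holds for each 'Accepted' example and fails for each 'Rejected' one.
(power=2, tag=P, freq=2, channel=3) — tag is P, power = 2, hence Rejected. (power=11, tag=P, freq=17, channel=6) — tag is P, power = 11, hence Accepted.

Rejected, Accepted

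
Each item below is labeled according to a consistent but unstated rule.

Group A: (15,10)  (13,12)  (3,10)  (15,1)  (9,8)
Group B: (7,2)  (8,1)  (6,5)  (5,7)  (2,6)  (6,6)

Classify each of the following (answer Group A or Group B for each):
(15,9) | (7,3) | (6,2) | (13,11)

The pattern is that an item is 'Group A' exactly when: sum ≥ 13.
(15,9) — 15+9 = 24, hence Group A.
(7,3) — 7+3 = 10, hence Group B.
(6,2) — 6+2 = 8, hence Group B.
(13,11) — 13+11 = 24, hence Group A.

Group A, Group B, Group B, Group A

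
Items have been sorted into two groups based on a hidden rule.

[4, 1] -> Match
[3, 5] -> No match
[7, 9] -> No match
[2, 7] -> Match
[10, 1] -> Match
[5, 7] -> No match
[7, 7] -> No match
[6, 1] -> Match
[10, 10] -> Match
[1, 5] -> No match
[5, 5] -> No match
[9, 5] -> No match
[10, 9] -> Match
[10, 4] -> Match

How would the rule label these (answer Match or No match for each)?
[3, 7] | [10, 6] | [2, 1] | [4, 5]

No match, Match, Match, Match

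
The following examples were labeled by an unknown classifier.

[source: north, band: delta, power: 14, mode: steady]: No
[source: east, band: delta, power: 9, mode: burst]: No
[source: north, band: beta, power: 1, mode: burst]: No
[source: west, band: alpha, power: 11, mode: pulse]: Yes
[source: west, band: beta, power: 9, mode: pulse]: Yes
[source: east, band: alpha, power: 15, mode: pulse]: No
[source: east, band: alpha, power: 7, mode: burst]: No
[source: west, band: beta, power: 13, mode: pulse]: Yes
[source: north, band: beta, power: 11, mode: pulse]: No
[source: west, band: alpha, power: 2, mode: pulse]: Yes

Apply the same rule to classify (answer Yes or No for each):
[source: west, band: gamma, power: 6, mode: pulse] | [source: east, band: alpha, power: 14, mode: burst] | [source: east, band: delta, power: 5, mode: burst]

One predicate separates the groups cleanly: source is west.
[source: west, band: gamma, power: 6, mode: pulse] → source is west → Yes.
[source: east, band: alpha, power: 14, mode: burst] → source is east → No.
[source: east, band: delta, power: 5, mode: burst] → source is east → No.

Yes, No, No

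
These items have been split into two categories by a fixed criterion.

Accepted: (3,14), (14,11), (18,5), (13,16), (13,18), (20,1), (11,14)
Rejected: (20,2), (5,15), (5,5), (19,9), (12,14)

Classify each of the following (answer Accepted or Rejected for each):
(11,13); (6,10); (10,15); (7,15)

The common property of the 'Accepted' items is: sum is odd. No 'Rejected' item has it.
(11,13): 11+13 = 24, does not pass → Rejected.
(6,10): 6+10 = 16, does not pass → Rejected.
(10,15): 10+15 = 25, meets the rule → Accepted.
(7,15): 7+15 = 22, does not pass → Rejected.

Rejected, Rejected, Accepted, Rejected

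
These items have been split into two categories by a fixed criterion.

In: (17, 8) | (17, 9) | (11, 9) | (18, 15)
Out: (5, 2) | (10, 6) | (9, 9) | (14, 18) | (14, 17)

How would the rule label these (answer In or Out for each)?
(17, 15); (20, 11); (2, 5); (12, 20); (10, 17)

In, In, Out, Out, Out

The simplest hypothesis consistent with all the labels is: first > second AND sum ≥ 18.
(17, 15) → 17 > 15, 17+15 = 32 → In. (20, 11) → 20 > 11, 20+11 = 31 → In. (2, 5) → 2 < 5, 2+5 = 7 → Out. (12, 20) → 12 < 20, 12+20 = 32 → Out. (10, 17) → 10 < 17, 10+17 = 27 → Out.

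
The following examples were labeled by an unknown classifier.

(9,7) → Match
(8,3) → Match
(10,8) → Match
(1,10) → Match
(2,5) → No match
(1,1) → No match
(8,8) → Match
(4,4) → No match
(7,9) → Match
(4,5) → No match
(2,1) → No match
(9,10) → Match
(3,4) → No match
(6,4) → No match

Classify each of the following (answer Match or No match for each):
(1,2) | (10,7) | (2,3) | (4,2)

No match, Match, No match, No match

One predicate separates the groups cleanly: sum ≥ 11.
(1,2): No match (1+2 = 3).
(10,7): Match (10+7 = 17).
(2,3): No match (2+3 = 5).
(4,2): No match (4+2 = 6).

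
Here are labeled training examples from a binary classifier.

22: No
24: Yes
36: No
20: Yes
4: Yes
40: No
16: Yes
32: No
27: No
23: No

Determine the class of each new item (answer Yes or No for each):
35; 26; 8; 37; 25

All 'Yes' examples share one property — multiple of 4 AND at most 24 — and every 'No' example lacks it.
35: No (35 = 4·8 + 3, 35 > 24). 26: No (26 = 4·6 + 2, 26 > 24). 8: Yes (8 = 4·2, 8 ≤ 24). 37: No (37 = 4·9 + 1, 37 > 24). 25: No (25 = 4·6 + 1, 25 > 24).

No, No, Yes, No, No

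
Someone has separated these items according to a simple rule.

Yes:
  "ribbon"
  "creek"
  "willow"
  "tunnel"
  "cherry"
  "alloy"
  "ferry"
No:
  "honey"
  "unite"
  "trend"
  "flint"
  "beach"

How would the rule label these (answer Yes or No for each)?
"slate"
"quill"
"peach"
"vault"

The pattern is that an item is 'Yes' exactly when: has a double letter.
"slate": No (no doubled letter).
"quill": Yes ('ll' doubled).
"peach": No (no doubled letter).
"vault": No (no doubled letter).

No, Yes, No, No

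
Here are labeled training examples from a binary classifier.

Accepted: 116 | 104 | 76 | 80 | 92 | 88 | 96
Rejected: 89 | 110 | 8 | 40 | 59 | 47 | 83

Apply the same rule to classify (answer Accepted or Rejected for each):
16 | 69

Rejected, Rejected

All 'Accepted' examples share one property — multiple of 4 AND at least 47 — and every 'Rejected' example lacks it.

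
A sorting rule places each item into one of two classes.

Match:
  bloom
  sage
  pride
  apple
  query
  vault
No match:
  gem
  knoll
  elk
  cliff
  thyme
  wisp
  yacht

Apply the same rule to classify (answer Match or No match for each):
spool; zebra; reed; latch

The common property of the 'Match' items is: has ≥ 2 vowels. No 'No match' item has it.
Match: spool, since 2 vowels. Match: zebra, since 2 vowels. Match: reed, since 2 vowels. No match: latch, since 1 vowel.

Match, Match, Match, No match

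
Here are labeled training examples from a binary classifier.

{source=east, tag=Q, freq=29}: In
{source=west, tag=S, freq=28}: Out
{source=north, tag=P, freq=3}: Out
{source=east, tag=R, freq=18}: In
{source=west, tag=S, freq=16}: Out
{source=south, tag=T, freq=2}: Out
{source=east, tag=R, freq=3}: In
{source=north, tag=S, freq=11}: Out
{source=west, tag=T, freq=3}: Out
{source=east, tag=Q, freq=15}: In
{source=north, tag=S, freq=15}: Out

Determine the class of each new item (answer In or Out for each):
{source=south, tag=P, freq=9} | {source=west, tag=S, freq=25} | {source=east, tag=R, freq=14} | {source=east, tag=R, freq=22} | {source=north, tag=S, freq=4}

'In' ⟺ source is east.
{source=south, tag=P, freq=9}: source is south, does not fit → Out.
{source=west, tag=S, freq=25}: source is west, does not fit → Out.
{source=east, tag=R, freq=14}: source is east, fits → In.
{source=east, tag=R, freq=22}: source is east, fits → In.
{source=north, tag=S, freq=4}: source is north, does not fit → Out.

Out, Out, In, In, Out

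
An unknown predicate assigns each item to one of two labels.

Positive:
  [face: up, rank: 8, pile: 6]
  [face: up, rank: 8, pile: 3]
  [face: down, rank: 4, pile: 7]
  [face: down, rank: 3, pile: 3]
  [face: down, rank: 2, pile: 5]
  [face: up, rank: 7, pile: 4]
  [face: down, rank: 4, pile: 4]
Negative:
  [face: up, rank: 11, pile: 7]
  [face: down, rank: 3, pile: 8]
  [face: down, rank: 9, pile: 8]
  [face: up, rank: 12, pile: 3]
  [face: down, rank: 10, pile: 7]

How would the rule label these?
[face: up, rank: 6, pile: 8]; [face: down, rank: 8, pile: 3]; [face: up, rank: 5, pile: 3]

Negative, Positive, Positive

The common property of the 'Positive' items is: pile ≤ 7 AND rank ≤ 8. No 'Negative' item has it.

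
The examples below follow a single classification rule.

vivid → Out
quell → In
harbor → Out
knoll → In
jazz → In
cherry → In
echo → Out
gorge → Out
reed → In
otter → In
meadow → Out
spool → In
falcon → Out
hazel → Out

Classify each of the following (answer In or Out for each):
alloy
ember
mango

Looking at the examples, the only property every 'In' case has and every 'Out' case lacks is: has a double letter.
alloy — 'll' doubled, hence In.
ember — no doubled letter, hence Out.
mango — no doubled letter, hence Out.

In, Out, Out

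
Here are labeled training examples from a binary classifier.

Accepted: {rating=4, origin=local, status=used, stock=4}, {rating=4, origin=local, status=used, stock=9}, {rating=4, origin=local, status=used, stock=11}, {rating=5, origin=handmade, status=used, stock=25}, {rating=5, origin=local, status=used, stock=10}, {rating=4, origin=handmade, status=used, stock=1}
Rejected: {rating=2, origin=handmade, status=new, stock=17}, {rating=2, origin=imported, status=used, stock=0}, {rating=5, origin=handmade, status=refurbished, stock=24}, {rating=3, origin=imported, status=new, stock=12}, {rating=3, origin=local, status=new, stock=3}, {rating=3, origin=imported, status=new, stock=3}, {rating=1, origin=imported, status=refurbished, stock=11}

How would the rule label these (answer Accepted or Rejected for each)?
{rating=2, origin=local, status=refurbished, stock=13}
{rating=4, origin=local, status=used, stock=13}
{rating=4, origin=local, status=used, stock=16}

The common property of the 'Accepted' items is: status is used AND stock ≥ 1. No 'Rejected' item has it.
{rating=2, origin=local, status=refurbished, stock=13}: status is refurbished, stock = 13 — does not fit, so Rejected.
{rating=4, origin=local, status=used, stock=13}: status is used, stock = 13 — satisfies this, so Accepted.
{rating=4, origin=local, status=used, stock=16}: status is used, stock = 16 — satisfies this, so Accepted.

Rejected, Accepted, Accepted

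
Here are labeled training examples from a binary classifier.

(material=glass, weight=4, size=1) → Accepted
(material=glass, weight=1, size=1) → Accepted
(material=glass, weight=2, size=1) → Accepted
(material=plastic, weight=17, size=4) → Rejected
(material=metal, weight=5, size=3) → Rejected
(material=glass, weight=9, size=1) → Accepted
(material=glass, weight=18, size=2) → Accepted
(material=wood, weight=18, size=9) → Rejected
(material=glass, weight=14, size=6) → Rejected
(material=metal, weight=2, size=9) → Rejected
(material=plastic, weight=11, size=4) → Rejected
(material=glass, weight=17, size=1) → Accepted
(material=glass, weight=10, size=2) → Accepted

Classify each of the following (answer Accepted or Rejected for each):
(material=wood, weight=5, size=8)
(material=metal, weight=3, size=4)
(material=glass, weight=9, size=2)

Rejected, Rejected, Accepted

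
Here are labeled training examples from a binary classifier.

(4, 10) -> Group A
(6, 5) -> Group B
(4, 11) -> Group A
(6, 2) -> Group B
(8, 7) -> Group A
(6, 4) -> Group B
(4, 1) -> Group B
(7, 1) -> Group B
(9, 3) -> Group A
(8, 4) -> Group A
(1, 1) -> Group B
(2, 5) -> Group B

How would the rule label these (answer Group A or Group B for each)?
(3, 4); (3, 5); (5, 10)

Group B, Group B, Group A

Every 'Group A' example satisfies: sum ≥ 12. None of the 'Group B' examples do.
Group B: (3, 4), since 3+4 = 7. Group B: (3, 5), since 3+5 = 8. Group A: (5, 10), since 5+10 = 15.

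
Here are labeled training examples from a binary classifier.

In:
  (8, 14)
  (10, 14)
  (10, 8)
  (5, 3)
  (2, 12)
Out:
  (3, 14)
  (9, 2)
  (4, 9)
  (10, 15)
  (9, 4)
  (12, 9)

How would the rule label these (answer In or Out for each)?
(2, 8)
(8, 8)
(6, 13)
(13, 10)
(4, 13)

In, In, Out, Out, Out

The distinguishing property — sum is even — holds for all the 'In' cases and none of the 'Out' cases.
In: (2, 8), since 2+8 = 10.
In: (8, 8), since 8+8 = 16.
Out: (6, 13), since 6+13 = 19.
Out: (13, 10), since 13+10 = 23.
Out: (4, 13), since 4+13 = 17.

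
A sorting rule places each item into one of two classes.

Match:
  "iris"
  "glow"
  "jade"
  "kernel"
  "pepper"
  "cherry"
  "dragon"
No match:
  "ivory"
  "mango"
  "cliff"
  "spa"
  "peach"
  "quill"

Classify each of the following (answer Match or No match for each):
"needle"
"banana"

Match, Match

A rule that fits every label: even length — true of each 'Match' example, false of each 'No match' one.
"needle": Match (length 6).
"banana": Match (length 6).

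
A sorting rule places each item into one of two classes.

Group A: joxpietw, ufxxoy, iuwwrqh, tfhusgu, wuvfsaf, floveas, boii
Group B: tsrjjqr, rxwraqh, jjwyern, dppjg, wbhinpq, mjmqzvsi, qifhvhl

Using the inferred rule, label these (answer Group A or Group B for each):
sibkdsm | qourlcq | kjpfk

The rule appears to be: has ≥ 2 vowels.
sibkdsm: Group B (1 vowel).
qourlcq: Group A (2 vowels).
kjpfk: Group B (0 vowels).

Group B, Group A, Group B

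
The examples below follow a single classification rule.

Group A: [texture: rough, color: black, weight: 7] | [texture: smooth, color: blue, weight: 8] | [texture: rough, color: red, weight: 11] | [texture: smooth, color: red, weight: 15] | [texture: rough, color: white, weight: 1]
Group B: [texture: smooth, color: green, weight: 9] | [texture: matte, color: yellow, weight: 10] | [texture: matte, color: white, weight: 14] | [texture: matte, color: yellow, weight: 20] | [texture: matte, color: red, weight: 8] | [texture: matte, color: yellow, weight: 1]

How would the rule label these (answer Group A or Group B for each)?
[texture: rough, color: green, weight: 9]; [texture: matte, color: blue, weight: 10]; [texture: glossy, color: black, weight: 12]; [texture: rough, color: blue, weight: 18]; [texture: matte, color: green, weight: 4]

Group B, Group B, Group A, Group A, Group B

All 'Group A' examples share one property — texture is not matte AND weight ≠ 9 — and every 'Group B' example lacks it.
[texture: rough, color: green, weight: 9]: texture is rough, weight = 9 — does not pass, so Group B.
[texture: matte, color: blue, weight: 10]: texture is matte, weight = 10 — does not pass, so Group B.
[texture: glossy, color: black, weight: 12]: texture is glossy, weight = 12 — passes, so Group A.
[texture: rough, color: blue, weight: 18]: texture is rough, weight = 18 — passes, so Group A.
[texture: matte, color: green, weight: 4]: texture is matte, weight = 4 — does not pass, so Group B.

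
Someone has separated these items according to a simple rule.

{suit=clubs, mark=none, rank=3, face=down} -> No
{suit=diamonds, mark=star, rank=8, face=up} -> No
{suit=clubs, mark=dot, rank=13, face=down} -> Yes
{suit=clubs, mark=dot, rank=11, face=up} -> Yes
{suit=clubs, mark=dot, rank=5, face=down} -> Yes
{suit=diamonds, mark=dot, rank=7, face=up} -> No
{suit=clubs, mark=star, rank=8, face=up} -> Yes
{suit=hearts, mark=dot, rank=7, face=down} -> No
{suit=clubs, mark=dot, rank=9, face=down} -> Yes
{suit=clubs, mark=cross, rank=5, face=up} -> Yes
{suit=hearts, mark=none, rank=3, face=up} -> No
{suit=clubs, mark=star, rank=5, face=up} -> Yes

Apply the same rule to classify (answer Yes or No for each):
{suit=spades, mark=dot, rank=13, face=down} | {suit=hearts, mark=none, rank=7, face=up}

No, No

The pattern is that an item is 'Yes' exactly when: suit is clubs AND rank ≥ 5.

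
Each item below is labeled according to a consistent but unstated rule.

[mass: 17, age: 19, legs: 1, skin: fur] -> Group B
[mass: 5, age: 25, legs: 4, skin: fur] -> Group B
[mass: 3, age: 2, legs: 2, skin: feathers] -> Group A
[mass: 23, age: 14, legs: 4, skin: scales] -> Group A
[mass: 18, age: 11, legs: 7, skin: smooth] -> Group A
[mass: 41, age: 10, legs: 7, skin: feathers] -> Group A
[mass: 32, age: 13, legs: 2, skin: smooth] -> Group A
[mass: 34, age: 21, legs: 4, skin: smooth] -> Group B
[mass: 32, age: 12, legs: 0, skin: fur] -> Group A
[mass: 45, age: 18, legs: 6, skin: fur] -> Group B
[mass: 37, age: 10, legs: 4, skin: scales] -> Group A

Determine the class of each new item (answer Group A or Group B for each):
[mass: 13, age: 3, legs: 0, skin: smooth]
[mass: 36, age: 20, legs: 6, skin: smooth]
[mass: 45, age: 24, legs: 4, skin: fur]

Group A, Group B, Group B

The common property of the 'Group A' items is: age ≤ 14. No 'Group B' item has it.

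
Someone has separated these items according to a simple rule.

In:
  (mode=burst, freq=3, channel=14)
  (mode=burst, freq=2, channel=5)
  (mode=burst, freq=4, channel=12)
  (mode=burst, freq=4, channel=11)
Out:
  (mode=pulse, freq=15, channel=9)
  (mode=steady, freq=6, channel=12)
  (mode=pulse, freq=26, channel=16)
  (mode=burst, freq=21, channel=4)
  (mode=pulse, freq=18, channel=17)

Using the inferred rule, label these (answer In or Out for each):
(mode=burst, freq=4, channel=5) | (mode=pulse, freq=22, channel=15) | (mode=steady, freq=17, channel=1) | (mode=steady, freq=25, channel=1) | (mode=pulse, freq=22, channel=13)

The distinguishing property — freq ≤ 4 — holds for all the 'In' cases and none of the 'Out' cases.
(mode=burst, freq=4, channel=5): freq = 4, has this property → In. (mode=pulse, freq=22, channel=15): freq = 22, does not satisfy this → Out. (mode=steady, freq=17, channel=1): freq = 17, does not satisfy this → Out. (mode=steady, freq=25, channel=1): freq = 25, does not satisfy this → Out. (mode=pulse, freq=22, channel=13): freq = 22, does not satisfy this → Out.

In, Out, Out, Out, Out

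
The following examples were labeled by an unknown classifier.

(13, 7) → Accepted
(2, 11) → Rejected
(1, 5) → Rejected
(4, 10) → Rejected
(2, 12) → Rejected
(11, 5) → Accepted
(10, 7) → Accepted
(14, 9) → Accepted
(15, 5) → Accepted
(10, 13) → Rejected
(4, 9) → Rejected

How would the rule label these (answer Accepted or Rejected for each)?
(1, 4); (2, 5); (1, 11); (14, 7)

Rejected, Rejected, Rejected, Accepted

The distinguishing property — first > second — holds for all the 'Accepted' cases and none of the 'Rejected' cases.
Rejected: (1, 4), since 1 < 4. Rejected: (2, 5), since 2 < 5. Rejected: (1, 11), since 1 < 11. Accepted: (14, 7), since 14 > 7.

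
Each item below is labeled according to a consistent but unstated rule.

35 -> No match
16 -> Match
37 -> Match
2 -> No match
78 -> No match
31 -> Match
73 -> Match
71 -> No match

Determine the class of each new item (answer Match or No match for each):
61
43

Match, Match

Comparing the two groups points to one rule — ≡ 1 (mod 3).
61: Match (61 mod 3 = 1).
43: Match (43 mod 3 = 1).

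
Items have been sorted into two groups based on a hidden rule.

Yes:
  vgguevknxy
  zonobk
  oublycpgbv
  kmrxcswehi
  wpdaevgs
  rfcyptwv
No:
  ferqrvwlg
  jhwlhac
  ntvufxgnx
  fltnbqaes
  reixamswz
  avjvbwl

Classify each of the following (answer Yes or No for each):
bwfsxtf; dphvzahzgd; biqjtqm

The classifier is using: even length.
bwfsxtf — length 7, hence No.
dphvzahzgd — length 10, hence Yes.
biqjtqm — length 7, hence No.

No, Yes, No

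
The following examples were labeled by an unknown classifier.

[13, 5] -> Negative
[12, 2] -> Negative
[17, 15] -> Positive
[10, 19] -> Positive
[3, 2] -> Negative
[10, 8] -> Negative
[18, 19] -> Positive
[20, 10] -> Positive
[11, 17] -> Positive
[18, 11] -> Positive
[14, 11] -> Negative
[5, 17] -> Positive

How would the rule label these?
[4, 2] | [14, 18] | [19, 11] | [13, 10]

Negative, Positive, Positive, Negative

Rule: max ≥ 15. This holds for each 'Positive' example and fails for each 'Negative' one.
[4, 2]: max 4 — doesn't qualify, so Negative.
[14, 18]: max 18 — fits, so Positive.
[19, 11]: max 19 — fits, so Positive.
[13, 10]: max 13 — doesn't qualify, so Negative.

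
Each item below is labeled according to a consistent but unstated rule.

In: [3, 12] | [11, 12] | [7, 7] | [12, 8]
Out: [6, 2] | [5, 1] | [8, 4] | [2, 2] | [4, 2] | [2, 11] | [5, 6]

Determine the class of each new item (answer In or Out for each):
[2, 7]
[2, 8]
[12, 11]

Out, Out, In

A rule that fits every label: sum ≥ 14 — true of each 'In' example, false of each 'Out' one.
[2, 7]: Out (2+7 = 9).
[2, 8]: Out (2+8 = 10).
[12, 11]: In (12+11 = 23).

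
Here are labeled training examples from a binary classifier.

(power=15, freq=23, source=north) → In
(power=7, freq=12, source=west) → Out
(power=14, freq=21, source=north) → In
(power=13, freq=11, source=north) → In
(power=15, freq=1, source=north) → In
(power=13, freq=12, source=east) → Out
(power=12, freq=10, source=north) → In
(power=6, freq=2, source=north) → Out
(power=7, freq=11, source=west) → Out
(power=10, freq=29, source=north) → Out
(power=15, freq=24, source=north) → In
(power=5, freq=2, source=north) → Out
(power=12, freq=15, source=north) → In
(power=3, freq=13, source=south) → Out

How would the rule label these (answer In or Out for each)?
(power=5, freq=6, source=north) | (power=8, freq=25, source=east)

Out, Out

The rule appears to be: source is north AND power ≥ 12.
(power=5, freq=6, source=north): source is north, power = 5 — fails this test, so Out.
(power=8, freq=25, source=east): source is east, power = 8 — fails this test, so Out.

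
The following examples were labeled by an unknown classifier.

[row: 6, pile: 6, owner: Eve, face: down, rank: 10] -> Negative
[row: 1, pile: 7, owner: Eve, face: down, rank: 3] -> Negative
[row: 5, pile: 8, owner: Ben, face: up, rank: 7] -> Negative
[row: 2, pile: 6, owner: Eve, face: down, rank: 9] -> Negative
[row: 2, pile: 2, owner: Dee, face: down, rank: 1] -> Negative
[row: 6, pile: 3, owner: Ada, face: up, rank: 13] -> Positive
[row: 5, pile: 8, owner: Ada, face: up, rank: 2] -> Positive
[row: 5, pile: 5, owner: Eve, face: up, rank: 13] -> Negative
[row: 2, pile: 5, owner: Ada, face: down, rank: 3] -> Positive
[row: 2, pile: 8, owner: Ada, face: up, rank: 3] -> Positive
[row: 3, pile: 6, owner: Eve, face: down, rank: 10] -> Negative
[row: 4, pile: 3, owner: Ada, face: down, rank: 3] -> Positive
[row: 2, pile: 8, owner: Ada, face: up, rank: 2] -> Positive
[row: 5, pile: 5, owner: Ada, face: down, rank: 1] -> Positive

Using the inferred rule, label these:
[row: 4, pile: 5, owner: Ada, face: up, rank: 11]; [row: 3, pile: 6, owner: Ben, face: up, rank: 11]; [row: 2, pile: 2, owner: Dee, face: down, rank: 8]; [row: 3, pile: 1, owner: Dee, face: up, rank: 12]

Positive, Negative, Negative, Negative

Rule: owner is Ada. This holds for each 'Positive' example and fails for each 'Negative' one.
[row: 4, pile: 5, owner: Ada, face: up, rank: 11] → owner is Ada → Positive.
[row: 3, pile: 6, owner: Ben, face: up, rank: 11] → owner is Ben → Negative.
[row: 2, pile: 2, owner: Dee, face: down, rank: 8] → owner is Dee → Negative.
[row: 3, pile: 1, owner: Dee, face: up, rank: 12] → owner is Dee → Negative.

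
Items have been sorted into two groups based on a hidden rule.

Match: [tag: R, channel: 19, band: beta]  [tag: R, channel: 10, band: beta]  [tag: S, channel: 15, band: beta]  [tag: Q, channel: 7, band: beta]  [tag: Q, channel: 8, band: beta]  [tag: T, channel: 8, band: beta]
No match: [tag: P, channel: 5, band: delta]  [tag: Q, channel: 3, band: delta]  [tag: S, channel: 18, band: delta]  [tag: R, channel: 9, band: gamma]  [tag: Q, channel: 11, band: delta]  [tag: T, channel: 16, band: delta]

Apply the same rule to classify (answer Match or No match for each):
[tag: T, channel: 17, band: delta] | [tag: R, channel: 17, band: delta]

No match, No match

Checking candidate rules against both groups, what survives is: band is beta.
No match: [tag: T, channel: 17, band: delta], since band is delta. No match: [tag: R, channel: 17, band: delta], since band is delta.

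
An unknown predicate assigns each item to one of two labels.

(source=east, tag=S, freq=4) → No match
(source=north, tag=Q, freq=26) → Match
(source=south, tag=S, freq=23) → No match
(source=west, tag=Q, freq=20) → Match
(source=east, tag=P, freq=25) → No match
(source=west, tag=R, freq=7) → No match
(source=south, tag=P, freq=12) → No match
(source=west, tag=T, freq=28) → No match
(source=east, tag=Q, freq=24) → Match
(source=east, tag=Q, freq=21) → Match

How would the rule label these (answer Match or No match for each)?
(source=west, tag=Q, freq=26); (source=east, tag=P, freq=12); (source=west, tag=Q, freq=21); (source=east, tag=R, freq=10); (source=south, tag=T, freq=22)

The pattern is that an item is 'Match' exactly when: tag is Q.

Match, No match, Match, No match, No match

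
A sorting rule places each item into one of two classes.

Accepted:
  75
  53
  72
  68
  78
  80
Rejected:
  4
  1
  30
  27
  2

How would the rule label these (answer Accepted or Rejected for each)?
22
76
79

Rejected, Accepted, Accepted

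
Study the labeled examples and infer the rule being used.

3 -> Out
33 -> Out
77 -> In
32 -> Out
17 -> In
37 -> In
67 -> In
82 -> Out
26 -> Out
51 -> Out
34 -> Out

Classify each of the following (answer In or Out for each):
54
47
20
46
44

Out, In, Out, Out, Out

Rule: ends in digit 7. This holds for each 'In' example and fails for each 'Out' one.
54 — last digit 4, hence Out. 47 — last digit 7, hence In. 20 — last digit 0, hence Out. 46 — last digit 6, hence Out. 44 — last digit 4, hence Out.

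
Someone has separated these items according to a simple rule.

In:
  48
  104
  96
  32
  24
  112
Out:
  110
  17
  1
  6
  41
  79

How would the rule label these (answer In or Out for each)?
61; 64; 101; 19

Out, In, Out, Out

Rule: multiple of 4. This holds for each 'In' example and fails for each 'Out' one.
61 → 61 = 4·15 + 1 → Out. 64 → 64 = 4·16 → In. 101 → 101 = 4·25 + 1 → Out. 19 → 19 = 4·4 + 3 → Out.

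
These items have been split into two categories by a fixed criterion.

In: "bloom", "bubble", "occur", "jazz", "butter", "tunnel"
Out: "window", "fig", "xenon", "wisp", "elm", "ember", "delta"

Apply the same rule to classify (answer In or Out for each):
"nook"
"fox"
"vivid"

In, Out, Out

Looking at the examples, the only property every 'In' case has and every 'Out' case lacks is: has a double letter.
"nook": 'oo' doubled — passes, so In.
"fox": no doubled letter — does not fit, so Out.
"vivid": no doubled letter — does not fit, so Out.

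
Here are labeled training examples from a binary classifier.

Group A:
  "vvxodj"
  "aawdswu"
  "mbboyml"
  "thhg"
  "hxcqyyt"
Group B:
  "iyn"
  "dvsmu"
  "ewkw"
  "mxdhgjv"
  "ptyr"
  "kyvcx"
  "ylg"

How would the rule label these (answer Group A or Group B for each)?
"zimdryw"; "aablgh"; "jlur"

Group B, Group A, Group B

Every 'Group A' example satisfies: has a double letter. None of the 'Group B' examples do.
"zimdryw": no doubled letter — fails the rule, so Group B. "aablgh": 'aa' doubled — checks out, so Group A. "jlur": no doubled letter — fails the rule, so Group B.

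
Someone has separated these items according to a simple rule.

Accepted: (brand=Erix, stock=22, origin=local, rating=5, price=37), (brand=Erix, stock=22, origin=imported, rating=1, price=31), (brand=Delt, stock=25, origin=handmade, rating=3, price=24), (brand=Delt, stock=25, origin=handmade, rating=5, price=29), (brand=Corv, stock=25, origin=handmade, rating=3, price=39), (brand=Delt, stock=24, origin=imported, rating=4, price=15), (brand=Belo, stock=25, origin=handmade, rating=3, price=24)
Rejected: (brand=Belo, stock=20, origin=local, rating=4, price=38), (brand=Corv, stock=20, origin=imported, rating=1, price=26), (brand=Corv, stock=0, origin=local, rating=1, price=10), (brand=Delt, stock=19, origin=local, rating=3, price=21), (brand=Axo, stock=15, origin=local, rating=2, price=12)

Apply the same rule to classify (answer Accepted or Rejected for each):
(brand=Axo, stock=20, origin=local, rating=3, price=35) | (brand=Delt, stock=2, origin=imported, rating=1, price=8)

Rejected, Rejected

Rule: stock ≥ 22. This holds for each 'Accepted' example and fails for each 'Rejected' one.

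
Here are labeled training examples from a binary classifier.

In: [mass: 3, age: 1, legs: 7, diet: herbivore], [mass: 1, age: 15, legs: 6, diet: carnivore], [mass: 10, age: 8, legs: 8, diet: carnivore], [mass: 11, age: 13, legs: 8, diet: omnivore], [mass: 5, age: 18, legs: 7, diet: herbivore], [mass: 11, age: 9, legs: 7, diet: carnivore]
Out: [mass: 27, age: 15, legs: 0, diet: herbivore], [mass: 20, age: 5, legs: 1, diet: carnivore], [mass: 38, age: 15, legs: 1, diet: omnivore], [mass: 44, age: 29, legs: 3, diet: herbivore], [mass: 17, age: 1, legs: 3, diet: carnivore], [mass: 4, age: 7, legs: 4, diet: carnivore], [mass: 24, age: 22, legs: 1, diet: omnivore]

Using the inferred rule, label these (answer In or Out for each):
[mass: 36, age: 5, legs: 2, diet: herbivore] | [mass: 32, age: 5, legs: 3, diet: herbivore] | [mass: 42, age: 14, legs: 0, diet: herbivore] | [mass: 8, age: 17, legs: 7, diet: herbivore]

The common property of the 'In' items is: legs ≥ 6. No 'Out' item has it.
[mass: 36, age: 5, legs: 2, diet: herbivore] → legs = 2 → Out. [mass: 32, age: 5, legs: 3, diet: herbivore] → legs = 3 → Out. [mass: 42, age: 14, legs: 0, diet: herbivore] → legs = 0 → Out. [mass: 8, age: 17, legs: 7, diet: herbivore] → legs = 7 → In.

Out, Out, Out, In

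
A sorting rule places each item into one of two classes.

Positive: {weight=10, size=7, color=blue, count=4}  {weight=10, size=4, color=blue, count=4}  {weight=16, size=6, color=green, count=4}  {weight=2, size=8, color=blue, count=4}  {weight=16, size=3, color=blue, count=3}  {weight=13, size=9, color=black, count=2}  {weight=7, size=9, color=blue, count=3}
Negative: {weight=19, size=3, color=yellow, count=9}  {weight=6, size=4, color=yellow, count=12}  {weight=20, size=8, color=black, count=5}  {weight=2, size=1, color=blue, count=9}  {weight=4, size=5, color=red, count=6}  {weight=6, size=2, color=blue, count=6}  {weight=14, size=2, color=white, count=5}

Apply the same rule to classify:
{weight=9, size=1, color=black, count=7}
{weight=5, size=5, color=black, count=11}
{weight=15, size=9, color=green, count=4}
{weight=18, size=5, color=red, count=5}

The common property of the 'Positive' items is: count ≤ 4. No 'Negative' item has it.
{weight=9, size=1, color=black, count=7}: count = 7 — fails the rule, so Negative.
{weight=5, size=5, color=black, count=11}: count = 11 — fails the rule, so Negative.
{weight=15, size=9, color=green, count=4}: count = 4 — matches, so Positive.
{weight=18, size=5, color=red, count=5}: count = 5 — fails the rule, so Negative.

Negative, Negative, Positive, Negative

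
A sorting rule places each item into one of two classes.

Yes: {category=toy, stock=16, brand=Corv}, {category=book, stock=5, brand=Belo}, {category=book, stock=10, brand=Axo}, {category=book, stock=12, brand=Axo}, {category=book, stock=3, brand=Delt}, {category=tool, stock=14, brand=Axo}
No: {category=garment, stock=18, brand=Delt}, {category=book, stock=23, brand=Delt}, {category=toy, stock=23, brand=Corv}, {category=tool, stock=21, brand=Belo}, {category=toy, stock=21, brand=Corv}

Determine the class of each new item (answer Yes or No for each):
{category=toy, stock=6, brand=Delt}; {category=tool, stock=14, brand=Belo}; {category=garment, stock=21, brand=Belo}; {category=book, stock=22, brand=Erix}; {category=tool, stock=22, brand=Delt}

Yes, Yes, No, No, No

Every 'Yes' example satisfies: stock ≤ 16. None of the 'No' examples do.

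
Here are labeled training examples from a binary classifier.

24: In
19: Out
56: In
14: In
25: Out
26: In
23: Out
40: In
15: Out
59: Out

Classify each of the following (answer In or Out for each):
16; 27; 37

In, Out, Out

One predicate separates the groups cleanly: even.
16 — 16 is even, hence In.
27 — 27 is odd, hence Out.
37 — 37 is odd, hence Out.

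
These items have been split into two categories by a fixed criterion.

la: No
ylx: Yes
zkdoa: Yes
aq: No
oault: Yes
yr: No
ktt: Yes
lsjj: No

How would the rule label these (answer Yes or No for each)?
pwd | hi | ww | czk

The classifier is using: odd length.
Yes: pwd, since length 3. No: hi, since length 2. No: ww, since length 2. Yes: czk, since length 3.

Yes, No, No, Yes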